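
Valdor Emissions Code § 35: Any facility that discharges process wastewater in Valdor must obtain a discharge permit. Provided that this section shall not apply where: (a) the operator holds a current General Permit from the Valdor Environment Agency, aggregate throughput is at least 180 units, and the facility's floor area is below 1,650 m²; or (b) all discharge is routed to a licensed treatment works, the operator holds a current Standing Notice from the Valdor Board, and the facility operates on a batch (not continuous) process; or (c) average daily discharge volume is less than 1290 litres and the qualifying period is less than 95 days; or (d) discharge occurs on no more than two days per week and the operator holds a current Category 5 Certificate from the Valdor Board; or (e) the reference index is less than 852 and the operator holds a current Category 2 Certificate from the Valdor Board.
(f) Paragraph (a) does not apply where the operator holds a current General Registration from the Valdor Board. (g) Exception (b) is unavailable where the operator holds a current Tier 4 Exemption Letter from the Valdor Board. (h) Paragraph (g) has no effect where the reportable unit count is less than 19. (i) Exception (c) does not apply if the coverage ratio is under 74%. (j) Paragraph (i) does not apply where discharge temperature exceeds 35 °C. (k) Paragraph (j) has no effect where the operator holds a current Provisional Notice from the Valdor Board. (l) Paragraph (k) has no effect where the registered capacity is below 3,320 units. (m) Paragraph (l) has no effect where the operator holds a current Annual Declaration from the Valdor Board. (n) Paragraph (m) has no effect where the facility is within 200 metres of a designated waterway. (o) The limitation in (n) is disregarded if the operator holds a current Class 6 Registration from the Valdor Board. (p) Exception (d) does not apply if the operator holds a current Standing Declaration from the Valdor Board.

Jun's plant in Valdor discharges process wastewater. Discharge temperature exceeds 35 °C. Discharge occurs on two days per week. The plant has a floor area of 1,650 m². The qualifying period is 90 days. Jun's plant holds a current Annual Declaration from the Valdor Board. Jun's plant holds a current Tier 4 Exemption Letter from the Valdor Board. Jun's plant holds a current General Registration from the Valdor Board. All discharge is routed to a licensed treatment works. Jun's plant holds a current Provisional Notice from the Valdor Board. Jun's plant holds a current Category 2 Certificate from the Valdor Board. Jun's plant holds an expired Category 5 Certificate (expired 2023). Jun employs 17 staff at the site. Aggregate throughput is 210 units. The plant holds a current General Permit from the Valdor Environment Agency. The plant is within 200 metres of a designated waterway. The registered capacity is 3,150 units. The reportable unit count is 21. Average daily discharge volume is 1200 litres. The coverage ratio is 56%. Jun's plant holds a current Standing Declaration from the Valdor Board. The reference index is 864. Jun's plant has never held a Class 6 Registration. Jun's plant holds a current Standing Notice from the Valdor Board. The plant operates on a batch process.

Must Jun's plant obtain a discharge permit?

No — exception (c) applies; Jun's plant is not required to obtain a discharge permit.

Exception (a) fails — the facility's floor area is 1,650 m², not below 1,650 m².
All of (b)'s requirements are met (discharge is routed to a licensed treatment works; a current Standing Notice is held; the facility operates on a batch process). However, paragraphs (g)–(h) must be considered: (g) operates — a current Tier 4 Exemption Letter is held. (h), which would lift (g), is not engaged — the reportable unit count is 21, not less than 19. So (b) is unavailable.
Exception (c) is satisfied on its face — average daily discharge volume is 1200 litres, less than the 1290 litres limit; the qualifying period is 90 days, less than the 95 days limit. Considering the limiting provisions: (i) would limit (c) — the coverage ratio is 56%, under the 74% limit — but (j) sets (i) aside: (j) operates against (i): discharge temperature exceeds 35 °C. (k) applies (a current Provisional Notice is held), but yields to (l): (l) operates against (k): the registered capacity is 3,150 units, below the 3,320 units limit. (m) is triggered (a current Annual Declaration is held), but yields to (n): (n) applies — the plant is within 200 m of a designated waterway. (o), which would lift (n), does not operate here — the Class 6 Registration is not current. So (c) applies.
Exception (d) fails — the Category 5 Certificate is not current.
Exception (e) does not apply: the reference index is 864, not less than 852.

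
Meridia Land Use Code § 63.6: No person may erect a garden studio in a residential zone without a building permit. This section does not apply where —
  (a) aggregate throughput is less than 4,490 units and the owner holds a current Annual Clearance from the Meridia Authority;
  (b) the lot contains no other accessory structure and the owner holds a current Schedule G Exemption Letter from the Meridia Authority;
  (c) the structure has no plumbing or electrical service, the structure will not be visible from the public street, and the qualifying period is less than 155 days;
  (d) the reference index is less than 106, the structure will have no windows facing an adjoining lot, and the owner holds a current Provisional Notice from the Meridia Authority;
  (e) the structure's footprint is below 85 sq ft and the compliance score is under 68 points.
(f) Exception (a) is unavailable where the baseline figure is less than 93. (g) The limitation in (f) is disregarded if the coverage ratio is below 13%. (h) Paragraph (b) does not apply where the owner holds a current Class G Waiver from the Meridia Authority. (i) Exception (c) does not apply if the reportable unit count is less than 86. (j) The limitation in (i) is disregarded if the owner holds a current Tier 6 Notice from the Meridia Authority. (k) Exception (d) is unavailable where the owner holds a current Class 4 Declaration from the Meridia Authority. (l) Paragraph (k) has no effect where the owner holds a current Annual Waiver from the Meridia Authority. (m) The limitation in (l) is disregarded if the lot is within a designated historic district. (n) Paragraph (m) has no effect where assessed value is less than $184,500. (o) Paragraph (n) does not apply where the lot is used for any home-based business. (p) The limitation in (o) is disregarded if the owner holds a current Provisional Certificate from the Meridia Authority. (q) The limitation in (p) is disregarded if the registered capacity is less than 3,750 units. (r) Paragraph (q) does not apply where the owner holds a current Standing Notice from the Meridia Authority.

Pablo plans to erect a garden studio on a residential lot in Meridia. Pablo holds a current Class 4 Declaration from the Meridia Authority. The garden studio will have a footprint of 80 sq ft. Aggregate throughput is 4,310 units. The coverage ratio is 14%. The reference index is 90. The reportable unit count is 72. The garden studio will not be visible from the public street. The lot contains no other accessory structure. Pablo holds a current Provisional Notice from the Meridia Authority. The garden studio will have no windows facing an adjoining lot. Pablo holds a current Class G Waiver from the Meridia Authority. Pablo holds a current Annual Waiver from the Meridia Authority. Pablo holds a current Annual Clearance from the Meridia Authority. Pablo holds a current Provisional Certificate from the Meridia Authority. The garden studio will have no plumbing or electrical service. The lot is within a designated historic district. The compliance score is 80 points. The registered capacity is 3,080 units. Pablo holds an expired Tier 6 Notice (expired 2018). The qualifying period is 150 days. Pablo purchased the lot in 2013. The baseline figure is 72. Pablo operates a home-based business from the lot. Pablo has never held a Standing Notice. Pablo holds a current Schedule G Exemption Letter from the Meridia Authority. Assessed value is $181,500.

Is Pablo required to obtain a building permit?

Exception (a) is satisfied on its face — aggregate throughput is 4,310 units, less than the 4,490 units limit; a current Annual Clearance is held. However, paragraphs (f)–(g) must be considered: (f) operates against (a): the baseline figure is 72, less than the 93 limit. (g), which would lift (f), is not engaged — the coverage ratio is 14%, not below 13%. Exception (a) does not apply.
Exception (b)'s conditions are all satisfied: the lot has no other accessory structure; a current Schedule G Exemption Letter is held. Turning to paragraph (h): (h) operates against (b): a current Class G Waiver is held. So (b) is unavailable.
All of (c)'s requirements are met (there is no plumbing or electrical service; the structure will not be visible from the street; the qualifying period is 150 days, less than the 155 days limit). Turning to paragraphs (i)–(j): (i) operates — the reportable unit count is 72, less than the 86 limit. (j) does not operate here (the Tier 6 Notice is not current), so (i) stands. Exception (c) does not apply.
Exception (d) is satisfied on its face — the reference index is 90, less than the 106 limit; no windows face an adjoining lot; a current Provisional Notice is held. However, paragraphs (k)–(r) must be considered: (k) operates — a current Class 4 Declaration is held. (l) would limit (k) — a current Annual Waiver is held — but (m) sets (l) aside: (m) operates against (l): the lot is in a historic district. (n) operates (assessed value is $181,500, less than the $184,500 limit), but is set aside by (o): (o) operates against (n): a home-based business operates on the lot. (p) would limit (o) — a current Provisional Certificate is held — but (q) sets (p) aside: (q) operates against (p): the registered capacity is 3,080 units, less than the 3,750 units limit. (r), which would lift (q), is not engaged — there is no Standing Notice in force. (d) is therefore removed.
Exception (e) requires that the compliance score is under 68 points; but the compliance score is 80 points, not under 68 points, so (e) is unavailable.
Every exception is unavailable, so the rule governs.

Yes — Pablo must obtain a building permit.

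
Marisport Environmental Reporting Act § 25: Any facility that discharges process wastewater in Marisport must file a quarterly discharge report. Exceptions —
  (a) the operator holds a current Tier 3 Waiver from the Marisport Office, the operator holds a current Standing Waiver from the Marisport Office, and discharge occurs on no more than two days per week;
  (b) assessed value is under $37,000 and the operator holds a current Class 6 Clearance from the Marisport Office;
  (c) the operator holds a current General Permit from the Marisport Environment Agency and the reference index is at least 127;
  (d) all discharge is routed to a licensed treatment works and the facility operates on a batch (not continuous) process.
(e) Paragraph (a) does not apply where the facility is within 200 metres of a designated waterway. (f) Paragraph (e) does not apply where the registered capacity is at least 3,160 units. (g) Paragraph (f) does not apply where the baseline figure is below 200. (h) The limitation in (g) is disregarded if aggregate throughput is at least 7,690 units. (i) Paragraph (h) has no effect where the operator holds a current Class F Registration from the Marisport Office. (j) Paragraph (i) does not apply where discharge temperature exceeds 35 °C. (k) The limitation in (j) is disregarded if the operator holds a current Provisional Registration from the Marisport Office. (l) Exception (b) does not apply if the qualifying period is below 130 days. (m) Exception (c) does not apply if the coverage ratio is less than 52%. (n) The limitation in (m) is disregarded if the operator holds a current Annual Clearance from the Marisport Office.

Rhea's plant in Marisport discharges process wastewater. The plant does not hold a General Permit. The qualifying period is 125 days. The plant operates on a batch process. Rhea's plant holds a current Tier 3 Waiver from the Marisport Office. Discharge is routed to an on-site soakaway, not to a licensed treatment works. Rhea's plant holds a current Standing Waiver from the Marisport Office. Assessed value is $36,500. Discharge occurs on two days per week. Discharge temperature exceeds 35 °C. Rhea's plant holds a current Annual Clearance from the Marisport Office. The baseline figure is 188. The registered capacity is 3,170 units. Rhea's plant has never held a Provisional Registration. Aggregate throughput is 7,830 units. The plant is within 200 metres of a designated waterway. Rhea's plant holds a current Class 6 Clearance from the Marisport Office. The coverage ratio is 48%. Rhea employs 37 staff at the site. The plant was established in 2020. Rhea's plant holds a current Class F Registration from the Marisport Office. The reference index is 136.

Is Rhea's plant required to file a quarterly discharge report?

Exception (a)'s conditions are all satisfied: a current Tier 3 Waiver is held; a current Standing Waiver is held; discharge occurs on no more than two days per week. Under paragraphs (e)–(k): (e) would limit (a) — the plant is within 200 m of a designated waterway — but (f) sets (e) aside: (f) operates — the registered capacity is 3,170 units, meeting the 3,160 units threshold. (g) would limit (f) — the baseline figure is 188, below the 200 limit — but (h) sets (g) aside: (h) is engaged — aggregate throughput is 7,830 units, meeting the 7,690 units threshold. (i) would limit (h) — a current Class F Registration is held — but (j) sets (i) aside: (j) operates against (i): discharge temperature exceeds 35 °C. (k) is not engaged (the Provisional Registration is not current), so (j) stands. Exception (a) stands.
Exception (b): assessed value is $36,500, under the $37,000 limit; a current Class 6 Clearance is held — every condition holds. However, paragraph (l) must be considered: (l) operates against (b): the qualifying period is 125 days, below the 130 days limit. So (b) is unavailable.
Exception (c) does not apply: no General Permit is held.
Exception (d) fails — discharge is not routed to a licensed treatment works.

No — exception (a) applies; Rhea's plant is not required to file a quarterly discharge report.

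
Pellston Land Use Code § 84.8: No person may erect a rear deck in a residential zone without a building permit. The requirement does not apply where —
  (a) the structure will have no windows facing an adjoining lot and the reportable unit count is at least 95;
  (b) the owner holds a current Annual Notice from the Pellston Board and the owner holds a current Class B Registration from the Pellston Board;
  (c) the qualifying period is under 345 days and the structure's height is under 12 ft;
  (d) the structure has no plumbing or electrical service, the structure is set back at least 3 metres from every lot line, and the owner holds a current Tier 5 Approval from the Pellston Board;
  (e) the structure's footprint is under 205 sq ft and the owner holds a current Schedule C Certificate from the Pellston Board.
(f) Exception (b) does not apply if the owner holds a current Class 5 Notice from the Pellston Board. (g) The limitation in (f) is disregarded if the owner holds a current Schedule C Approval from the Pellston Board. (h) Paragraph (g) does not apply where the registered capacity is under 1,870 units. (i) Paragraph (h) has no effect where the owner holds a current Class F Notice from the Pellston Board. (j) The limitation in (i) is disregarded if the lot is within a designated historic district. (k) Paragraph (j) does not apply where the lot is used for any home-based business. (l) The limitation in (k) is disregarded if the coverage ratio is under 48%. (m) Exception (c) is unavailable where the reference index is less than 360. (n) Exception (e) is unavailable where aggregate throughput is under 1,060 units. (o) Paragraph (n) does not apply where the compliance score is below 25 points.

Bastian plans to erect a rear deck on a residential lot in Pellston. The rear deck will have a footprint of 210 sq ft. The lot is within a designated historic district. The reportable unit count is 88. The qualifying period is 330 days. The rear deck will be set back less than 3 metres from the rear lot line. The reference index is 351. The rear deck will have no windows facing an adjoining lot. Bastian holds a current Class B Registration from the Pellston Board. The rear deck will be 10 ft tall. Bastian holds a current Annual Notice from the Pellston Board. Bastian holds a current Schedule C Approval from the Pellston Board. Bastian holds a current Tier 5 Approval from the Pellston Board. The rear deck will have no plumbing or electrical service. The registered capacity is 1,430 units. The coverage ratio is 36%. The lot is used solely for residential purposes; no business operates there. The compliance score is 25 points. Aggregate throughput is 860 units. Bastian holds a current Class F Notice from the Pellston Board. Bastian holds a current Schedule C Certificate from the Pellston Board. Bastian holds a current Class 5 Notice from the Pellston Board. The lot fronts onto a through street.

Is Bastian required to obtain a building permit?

Exception (a) fails — the reportable unit count is 88, short of 95.
Exception (b) is satisfied on its face — a current Annual Notice is held; a current Class B Registration is held. Turning to paragraphs (f)–(l): (f) operates against (b): a current Class 5 Notice is held. (g) would limit (f) — a current Schedule C Approval is held — but (h) sets (g) aside: (h) is triggered — the registered capacity is 1,430 units, under the 1,870 units limit. (i) operates (a current Class F Notice is held), but is displaced by (j): (j) is triggered — the lot is in a historic district. (k) is not triggered (the lot is solely residential), so (j) stands. Exception (b) does not apply.
Exception (c): the qualifying period is 330 days, under the 345 days limit; the structure's height is 10 ft, under the 12 ft limit — every condition holds. But: (m) is engaged — the reference index is 351, less than the 360 limit. Exception (c) does not apply.
Exception (d) does not apply: the rear setback is under 3 m.
Exception (e) requires that the structure's footprint is under 205 sq ft; but the structure's footprint is 210 sq ft, not under 205 sq ft, so (e) is unavailable.
None of the exceptions is available; § 84.8 applies in full.

Yes — Bastian must obtain a building permit.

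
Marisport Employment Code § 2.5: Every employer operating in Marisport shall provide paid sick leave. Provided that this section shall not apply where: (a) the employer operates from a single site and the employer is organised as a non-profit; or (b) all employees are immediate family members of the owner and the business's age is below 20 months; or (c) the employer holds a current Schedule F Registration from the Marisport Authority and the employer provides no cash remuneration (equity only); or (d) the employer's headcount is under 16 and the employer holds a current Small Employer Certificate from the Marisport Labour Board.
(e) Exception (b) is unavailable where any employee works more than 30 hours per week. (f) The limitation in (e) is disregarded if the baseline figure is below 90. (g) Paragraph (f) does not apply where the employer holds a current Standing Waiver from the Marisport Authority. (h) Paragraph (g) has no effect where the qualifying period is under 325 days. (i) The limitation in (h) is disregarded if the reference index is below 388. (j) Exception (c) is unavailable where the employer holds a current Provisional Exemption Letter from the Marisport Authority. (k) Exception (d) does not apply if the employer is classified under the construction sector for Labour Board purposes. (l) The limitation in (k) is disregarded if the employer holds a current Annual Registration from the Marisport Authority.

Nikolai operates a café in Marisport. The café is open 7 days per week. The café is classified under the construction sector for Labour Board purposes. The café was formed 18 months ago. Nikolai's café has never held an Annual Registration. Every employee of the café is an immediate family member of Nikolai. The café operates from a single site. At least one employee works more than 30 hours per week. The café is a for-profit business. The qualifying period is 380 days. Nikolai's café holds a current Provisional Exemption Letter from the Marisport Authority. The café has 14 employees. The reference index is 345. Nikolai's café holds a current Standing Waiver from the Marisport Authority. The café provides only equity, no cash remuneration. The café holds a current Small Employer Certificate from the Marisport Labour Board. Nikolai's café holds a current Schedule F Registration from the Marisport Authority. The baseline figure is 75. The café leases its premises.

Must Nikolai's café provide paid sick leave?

Exception (a) requires that the employer is organised as a non-profit; but the employer is for-profit, so (a) is unavailable.
Exception (b): every employee is an immediate family member; the business's age is 18 months, below the 20 months limit — every condition holds. But applying paragraphs (e)–(i): (e) is engaged — at least one employee exceeds 30 hours/week. (f) applies (the baseline figure is 75, below the 90 limit), but is overridden by (g): (g) is triggered — a current Standing Waiver is held. (h), which would lift (g), is not engaged — the qualifying period is 380 days, not under 325 days. Exception (b) does not apply.
All of (c)'s requirements are met (a current Schedule F Registration is held; remuneration is equity-only). Turning to paragraph (j): (j) operates against (c): a current Provisional Exemption Letter is held. Exception (c) does not apply.
Exception (d)'s conditions are all satisfied: the employer's headcount is 14, under the 16 limit; a current Small Employer Certificate is held. But: (k) applies — the café is classified under the construction sector. (l) is not engaged (no current Annual Registration is held), so (k) stands. Exception (d) does not apply.
No exception is made out. Nikolai's café falls within the general rule.

Yes — Nikolai's café must provide paid sick leave.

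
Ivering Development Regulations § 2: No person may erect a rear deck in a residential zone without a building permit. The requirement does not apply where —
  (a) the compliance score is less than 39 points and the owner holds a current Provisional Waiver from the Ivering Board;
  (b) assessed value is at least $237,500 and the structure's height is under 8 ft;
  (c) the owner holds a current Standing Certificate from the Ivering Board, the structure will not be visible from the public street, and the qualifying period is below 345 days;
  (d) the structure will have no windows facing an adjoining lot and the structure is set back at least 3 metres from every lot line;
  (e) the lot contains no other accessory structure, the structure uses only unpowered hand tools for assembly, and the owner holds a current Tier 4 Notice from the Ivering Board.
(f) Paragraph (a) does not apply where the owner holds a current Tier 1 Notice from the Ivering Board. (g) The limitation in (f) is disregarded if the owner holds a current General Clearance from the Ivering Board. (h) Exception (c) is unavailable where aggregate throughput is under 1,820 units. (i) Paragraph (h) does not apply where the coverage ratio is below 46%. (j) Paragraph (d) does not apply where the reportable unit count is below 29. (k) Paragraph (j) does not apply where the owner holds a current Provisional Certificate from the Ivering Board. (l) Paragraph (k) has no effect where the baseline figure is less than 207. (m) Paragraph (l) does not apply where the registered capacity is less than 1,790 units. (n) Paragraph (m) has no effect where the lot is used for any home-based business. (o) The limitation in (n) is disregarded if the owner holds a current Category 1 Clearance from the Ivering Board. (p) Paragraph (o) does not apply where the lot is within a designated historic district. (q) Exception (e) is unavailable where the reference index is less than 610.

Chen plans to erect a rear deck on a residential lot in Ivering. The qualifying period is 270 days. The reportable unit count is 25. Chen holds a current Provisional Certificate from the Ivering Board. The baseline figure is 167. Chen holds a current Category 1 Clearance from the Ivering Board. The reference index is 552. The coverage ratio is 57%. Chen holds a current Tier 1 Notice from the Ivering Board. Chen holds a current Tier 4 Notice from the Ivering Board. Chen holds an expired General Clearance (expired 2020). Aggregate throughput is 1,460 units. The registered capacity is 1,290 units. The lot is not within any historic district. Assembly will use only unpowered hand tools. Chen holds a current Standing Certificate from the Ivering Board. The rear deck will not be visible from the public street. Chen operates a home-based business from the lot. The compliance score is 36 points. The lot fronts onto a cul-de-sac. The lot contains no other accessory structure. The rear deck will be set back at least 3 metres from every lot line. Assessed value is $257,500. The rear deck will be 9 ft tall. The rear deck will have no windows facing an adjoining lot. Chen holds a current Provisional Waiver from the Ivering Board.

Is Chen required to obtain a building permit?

No — exception (d) applies; Chen does not need a building permit.

Exception (a) is satisfied on its face — the compliance score is 36 points, less than the 39 points limit; a current Provisional Waiver is held. However, paragraphs (f)–(g) must be considered: (f) operates against (a): a current Tier 1 Notice is held. (g), which would lift (f), is not triggered — the General Clearance is not current. Exception (a) does not apply.
Exception (b) does not apply: the structure's height is 9 ft, not under 8 ft.
Exception (c)'s conditions are all satisfied: a current Standing Certificate is held; the structure will not be visible from the street; the qualifying period is 270 days, below the 345 days limit. But applying paragraphs (h)–(i): (h) is triggered — aggregate throughput is 1,460 units, under the 1,820 units limit. (i), which would lift (h), is not engaged — the coverage ratio is 57%, not below 46%. So (c) is unavailable.
Exception (d) is satisfied on its face — no windows face an adjoining lot; the setback is at least 3 m on every side. Under paragraphs (j)–(p): (j) is triggered (the reportable unit count is 25, below the 29 limit), but is set aside by (k): (k) applies — a current Provisional Certificate is held. (l) is engaged (the baseline figure is 167, less than the 207 limit), but yields to (m): (m) applies — the registered capacity is 1,290 units, less than the 1,790 units limit. (n) would limit (m) — a home-based business operates on the lot — but (o) sets (n) aside: (o) operates against (n): a current Category 1 Clearance is held. (p) does not operate here (the lot is not in a historic district), so (o) stands. So (d) applies.
Exception (e) is satisfied on its face — the lot has no other accessory structure; assembly uses only hand tools; a current Tier 4 Notice is held. Turning to paragraph (q): (q) operates against (e): the reference index is 552, less than the 610 limit. (e) is therefore removed.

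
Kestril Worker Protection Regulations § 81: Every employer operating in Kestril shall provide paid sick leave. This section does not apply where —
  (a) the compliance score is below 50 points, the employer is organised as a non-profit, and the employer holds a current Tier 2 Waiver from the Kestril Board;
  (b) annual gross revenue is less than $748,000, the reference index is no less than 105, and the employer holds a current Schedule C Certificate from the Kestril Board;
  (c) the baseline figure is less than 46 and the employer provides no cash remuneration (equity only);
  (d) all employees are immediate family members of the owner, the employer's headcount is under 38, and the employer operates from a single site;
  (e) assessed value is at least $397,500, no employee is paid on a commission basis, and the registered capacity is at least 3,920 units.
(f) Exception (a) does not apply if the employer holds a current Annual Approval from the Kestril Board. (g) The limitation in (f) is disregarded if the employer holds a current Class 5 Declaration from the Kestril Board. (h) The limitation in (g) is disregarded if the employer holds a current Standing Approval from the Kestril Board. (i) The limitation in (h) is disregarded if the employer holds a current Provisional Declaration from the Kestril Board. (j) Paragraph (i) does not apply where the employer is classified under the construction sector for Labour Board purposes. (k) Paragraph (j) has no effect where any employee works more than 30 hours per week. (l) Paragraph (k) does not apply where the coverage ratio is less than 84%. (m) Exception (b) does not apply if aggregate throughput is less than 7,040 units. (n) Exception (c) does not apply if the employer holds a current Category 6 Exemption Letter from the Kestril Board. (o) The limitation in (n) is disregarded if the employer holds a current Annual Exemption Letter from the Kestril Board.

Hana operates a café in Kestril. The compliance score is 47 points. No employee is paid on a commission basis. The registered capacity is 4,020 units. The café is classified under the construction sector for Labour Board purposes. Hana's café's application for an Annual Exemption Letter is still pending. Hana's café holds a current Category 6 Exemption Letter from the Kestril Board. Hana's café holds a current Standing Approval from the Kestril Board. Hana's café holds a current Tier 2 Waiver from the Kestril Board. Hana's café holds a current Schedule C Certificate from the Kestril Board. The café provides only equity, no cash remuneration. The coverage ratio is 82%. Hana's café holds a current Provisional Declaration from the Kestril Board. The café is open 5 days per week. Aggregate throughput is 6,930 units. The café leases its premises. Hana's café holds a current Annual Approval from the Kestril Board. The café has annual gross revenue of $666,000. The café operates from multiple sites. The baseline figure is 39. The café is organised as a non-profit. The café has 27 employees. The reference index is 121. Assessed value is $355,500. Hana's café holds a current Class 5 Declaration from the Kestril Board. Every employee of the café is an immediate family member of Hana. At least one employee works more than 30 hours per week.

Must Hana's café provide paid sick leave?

Yes — Hana's café must provide paid sick leave.

Exception (a): the compliance score is 47 points, below the 50 points limit; the employer is a non-profit; a current Tier 2 Waiver is held — every condition holds. But applying paragraphs (f)–(l): (f) is engaged — a current Annual Approval is held. (g) would limit (f) — a current Class 5 Declaration is held — but (h) sets (g) aside: (h) operates — a current Standing Approval is held. (i) would limit (h) — a current Provisional Declaration is held — but (j) sets (i) aside: (j) operates against (i): the café is classified under the construction sector. (k) would limit (j) — at least one employee exceeds 30 hours/week — but (l) sets (k) aside: (l) operates against (k): the coverage ratio is 82%, less than the 84% limit. So (a) is unavailable.
All of (b)'s requirements are met (annual gross revenue is $666,000, less than the $748,000 limit; the reference index is 121, meeting the 105 threshold; a current Schedule C Certificate is held). But applying paragraph (m): (m) operates against (b): aggregate throughput is 6,930 units, less than the 7,040 units limit. Exception (b) does not apply.
All of (c)'s requirements are met (the baseline figure is 39, less than the 46 limit; remuneration is equity-only). But applying paragraphs (n)–(o): (n) is triggered — a current Category 6 Exemption Letter is held. (o) is not triggered (there is no Annual Exemption Letter in force), so (n) stands. So (c) is unavailable.
Exception (d) does not apply: the employer operates from multiple sites.
Exception (e) does not apply: assessed value is $355,500, short of $397,500.
No exception applies. The general rule governs.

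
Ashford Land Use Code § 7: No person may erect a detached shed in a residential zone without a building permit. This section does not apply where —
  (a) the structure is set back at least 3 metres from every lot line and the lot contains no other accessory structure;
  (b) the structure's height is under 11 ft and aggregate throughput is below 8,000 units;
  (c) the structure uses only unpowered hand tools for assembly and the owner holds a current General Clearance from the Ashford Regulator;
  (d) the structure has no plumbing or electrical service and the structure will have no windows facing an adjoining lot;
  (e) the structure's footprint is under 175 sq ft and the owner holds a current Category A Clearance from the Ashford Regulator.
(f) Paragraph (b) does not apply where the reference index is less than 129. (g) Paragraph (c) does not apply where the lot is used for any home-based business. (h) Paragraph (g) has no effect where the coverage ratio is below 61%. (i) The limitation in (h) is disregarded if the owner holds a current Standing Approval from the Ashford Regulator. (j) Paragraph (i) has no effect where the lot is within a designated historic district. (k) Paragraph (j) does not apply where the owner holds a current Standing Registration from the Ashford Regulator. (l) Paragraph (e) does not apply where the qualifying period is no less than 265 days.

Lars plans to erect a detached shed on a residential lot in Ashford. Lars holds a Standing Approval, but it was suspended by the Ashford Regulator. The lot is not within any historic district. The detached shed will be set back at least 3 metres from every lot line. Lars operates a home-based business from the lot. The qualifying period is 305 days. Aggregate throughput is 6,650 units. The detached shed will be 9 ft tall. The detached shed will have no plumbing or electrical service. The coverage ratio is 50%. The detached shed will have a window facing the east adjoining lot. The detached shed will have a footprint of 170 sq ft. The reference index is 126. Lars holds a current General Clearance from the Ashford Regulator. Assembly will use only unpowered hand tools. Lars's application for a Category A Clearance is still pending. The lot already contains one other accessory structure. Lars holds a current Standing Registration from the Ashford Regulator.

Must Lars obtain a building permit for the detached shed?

Exception (a) fails — the lot already has another accessory structure.
Exception (b): the structure's height is 9 ft, under the 11 ft limit; aggregate throughput is 6,650 units, below the 8,000 units limit — every condition holds. However, paragraph (f) must be considered: (f) operates against (b): the reference index is 126, less than the 129 limit. Exception (b) does not apply.
Exception (c)'s conditions are all satisfied: assembly uses only hand tools; a current General Clearance is held. Applying paragraphs (g)–(k): (g) is triggered (a home-based business operates on the lot), but yields to (h): (h) operates against (g): the coverage ratio is 50%, below the 61% limit. (i) is not engaged (the Standing Approval is not current), so (h) stands. So (c) applies.
Exception (d) requires that the structure will have no windows facing an adjoining lot; but a window faces an adjoining lot, so (d) is unavailable.
Exception (e) does not apply: there is no Category A Clearance in force.

No — exception (c) applies; Lars does not need a building permit.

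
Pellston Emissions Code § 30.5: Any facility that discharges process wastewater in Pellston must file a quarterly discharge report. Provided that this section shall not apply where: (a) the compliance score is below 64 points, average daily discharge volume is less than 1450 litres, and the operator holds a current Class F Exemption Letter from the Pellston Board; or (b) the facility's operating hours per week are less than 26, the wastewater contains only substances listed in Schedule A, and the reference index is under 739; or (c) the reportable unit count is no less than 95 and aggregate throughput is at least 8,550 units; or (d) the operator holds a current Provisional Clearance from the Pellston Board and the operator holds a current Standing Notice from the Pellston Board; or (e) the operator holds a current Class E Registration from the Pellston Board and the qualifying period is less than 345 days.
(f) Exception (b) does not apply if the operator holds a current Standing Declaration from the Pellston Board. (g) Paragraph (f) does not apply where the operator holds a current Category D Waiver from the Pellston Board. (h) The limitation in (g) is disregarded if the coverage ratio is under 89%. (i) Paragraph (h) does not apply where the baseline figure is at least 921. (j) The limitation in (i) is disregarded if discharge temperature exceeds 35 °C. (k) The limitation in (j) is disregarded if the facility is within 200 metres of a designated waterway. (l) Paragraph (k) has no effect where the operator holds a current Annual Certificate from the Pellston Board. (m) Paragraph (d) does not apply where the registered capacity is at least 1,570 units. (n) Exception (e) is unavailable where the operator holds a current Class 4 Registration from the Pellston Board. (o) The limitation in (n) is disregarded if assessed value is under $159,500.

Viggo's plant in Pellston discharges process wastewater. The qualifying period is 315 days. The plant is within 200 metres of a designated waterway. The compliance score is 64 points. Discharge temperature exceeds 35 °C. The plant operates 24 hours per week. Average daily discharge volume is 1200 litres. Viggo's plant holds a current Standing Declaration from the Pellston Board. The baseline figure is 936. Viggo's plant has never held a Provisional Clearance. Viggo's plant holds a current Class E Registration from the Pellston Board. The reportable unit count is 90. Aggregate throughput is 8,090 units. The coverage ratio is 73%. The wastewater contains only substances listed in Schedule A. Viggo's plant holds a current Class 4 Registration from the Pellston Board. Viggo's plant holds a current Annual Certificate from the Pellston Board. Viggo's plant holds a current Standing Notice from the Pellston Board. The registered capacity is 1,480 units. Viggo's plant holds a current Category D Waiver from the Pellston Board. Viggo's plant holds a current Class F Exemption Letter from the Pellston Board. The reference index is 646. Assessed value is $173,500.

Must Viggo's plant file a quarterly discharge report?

Exception (a) requires that the compliance score is below 64 points; but the compliance score is 64 points, not below 64 points, so (a) is unavailable.
Exception (b): the facility's operating hours per week are 24, less than the 26 limit; the wastewater is Schedule-A-only; the reference index is 646, under the 739 limit — every condition holds. But: (f) operates against (b): a current Standing Declaration is held. (g) is triggered (a current Category D Waiver is held), but yields to (h): (h) operates against (g): the coverage ratio is 73%, under the 89% limit. (i) is engaged (the baseline figure is 936, meeting the 921 threshold), but is itself disapplied by (j): (j) is triggered — discharge temperature exceeds 35 °C. (k) would limit (j) — the plant is within 200 m of a designated waterway — but (l) sets (k) aside: (l) is triggered — a current Annual Certificate is held. So (b) is unavailable.
Exception (c) fails — the reportable unit count is 90, short of 95.
Exception (d) requires that the operator holds a current Provisional Clearance from the Pellston Board; but no current Provisional Clearance is held, so (d) is unavailable.
Exception (e): a current Class E Registration is held; the qualifying period is 315 days, less than the 345 days limit — every condition holds. But applying paragraphs (n)–(o): (n) is triggered — a current Class 4 Registration is held. (o) does not operate here (assessed value is $173,500, not under $159,500), so (n) stands. (e) is therefore removed.
No exception displaces § 30.5.

Yes — Viggo's plant must file a quarterly discharge report.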